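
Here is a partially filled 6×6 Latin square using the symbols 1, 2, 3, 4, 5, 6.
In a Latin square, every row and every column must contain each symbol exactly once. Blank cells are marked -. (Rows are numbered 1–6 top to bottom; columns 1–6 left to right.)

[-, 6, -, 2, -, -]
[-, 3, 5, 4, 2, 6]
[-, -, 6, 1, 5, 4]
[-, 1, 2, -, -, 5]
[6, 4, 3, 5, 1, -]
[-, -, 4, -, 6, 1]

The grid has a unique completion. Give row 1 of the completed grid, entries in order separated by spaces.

Row 1, column 3: row 1 has {2, 6} and column 3 has {2, 3, 4, 5, 6}, leaving only 1.
Row 1, column 6: row 1 has {1, 2, 6} and column 6 has {1, 4, 5, 6}, leaving only 3.
Row 1, column 5: row 1 has {1, 2, 3, 6} and column 5 has {1, 2, 5, 6}, leaving only 4.
Row 1, column 1: row 1 has {1, 2, 3, 4, 6} and column 1 has {6}, leaving only 5.
So row 1 reads: 5 6 1 2 4 3.

5 6 1 2 4 3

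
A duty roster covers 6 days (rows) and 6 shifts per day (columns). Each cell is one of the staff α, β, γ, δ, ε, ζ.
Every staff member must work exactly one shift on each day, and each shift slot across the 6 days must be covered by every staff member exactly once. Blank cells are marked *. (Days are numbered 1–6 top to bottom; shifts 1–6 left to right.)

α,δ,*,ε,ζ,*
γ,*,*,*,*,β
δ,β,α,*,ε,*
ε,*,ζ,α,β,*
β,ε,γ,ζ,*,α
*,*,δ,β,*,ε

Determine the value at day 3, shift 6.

ζ

Day 1, shift 3: day 1 has {α, δ, ε, ζ} and shift 3 has {α, γ, δ, ζ}, leaving only β.
Day 1, shift 6: day 1 has {α, β, δ, ε, ζ} and shift 6 has {α, β, ε}, leaving only γ.
Day 3 already has {α, β, δ, ε} and shift 6 already has {α, β, γ, ε}, so day 3, shift 6 must be ζ.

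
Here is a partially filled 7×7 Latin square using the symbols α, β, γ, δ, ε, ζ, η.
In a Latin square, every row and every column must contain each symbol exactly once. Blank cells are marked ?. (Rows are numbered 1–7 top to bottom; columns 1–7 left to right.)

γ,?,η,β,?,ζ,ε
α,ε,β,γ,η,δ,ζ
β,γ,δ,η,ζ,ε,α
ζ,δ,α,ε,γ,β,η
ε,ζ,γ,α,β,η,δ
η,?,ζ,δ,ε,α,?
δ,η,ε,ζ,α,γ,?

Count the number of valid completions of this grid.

1

Row 1, column 2: eliminating its row and column leaves {α}.
Row 1, column 5: eliminating its row and column leaves {δ}.
Row 6, column 2: eliminating its row and column leaves {β}.
Row 6, column 7: eliminating its row and column leaves {β, γ}.
Row 7, column 7: eliminating its row and column leaves {β}.
Only one assignment across all blanks avoids any row or column repeat, giving 1 completion.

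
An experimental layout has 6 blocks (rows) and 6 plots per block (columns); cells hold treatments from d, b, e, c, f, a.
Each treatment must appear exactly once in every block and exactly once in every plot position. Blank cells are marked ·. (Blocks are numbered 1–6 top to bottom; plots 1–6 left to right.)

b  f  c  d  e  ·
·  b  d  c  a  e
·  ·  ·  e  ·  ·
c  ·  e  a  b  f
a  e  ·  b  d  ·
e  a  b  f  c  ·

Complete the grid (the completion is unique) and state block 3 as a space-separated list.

Block 3, plot 5: block 3 has {e} and plot 5 has {d, b, e, c, a}, leaving only f.
Block 3, plot 1: block 3 has {e, f} and plot 1 has {b, e, c, a}, leaving only d.
Block 3, plot 2: block 3 has {d, e, f} and plot 2 has {b, e, f, a}, leaving only c.
Block 3, plot 3: block 3 has {d, e, c, f} and plot 3 has {d, b, e, c}, leaving only a.
Block 3, plot 6: block 3 has {d, e, c, f, a} and plot 6 has {e, f}, leaving only b.
So block 3 reads: d c a e f b.

d c a e f b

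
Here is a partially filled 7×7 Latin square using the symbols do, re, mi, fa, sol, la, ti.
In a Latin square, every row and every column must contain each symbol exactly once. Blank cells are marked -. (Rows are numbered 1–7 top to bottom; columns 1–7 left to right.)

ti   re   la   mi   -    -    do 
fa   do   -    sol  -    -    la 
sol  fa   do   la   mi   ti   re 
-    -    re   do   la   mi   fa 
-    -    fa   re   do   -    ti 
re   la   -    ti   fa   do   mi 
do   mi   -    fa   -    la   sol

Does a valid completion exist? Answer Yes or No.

Row 4, column 1: row 4 together with column 1 already contain {do, re, mi, fa, sol, la, ti} — every symbol — so nothing can go there. The grid has no valid completion.

No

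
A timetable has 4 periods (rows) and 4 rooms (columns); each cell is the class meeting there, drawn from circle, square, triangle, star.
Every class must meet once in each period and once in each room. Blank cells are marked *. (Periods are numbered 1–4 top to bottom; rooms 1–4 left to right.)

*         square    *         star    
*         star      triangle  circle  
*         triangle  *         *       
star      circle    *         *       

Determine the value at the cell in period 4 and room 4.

triangle

Period 1, room 3: period 1 has {square, star} and room 3 has {triangle}, leaving only circle.
Period 1, room 1: period 1 has {circle, square, star} and room 1 has {star}, leaving only triangle.
Period 2, room 1: period 2 has {circle, triangle, star} and room 1 has {triangle, star}, leaving only square.
Period 3, room 1: period 3 has {triangle} and room 1 has {square, triangle, star}, leaving only circle.
Period 3, room 4: period 3 has {circle, triangle} and room 4 has {circle, star}, leaving only square.
Period 4 already has {circle, star} and room 4 already has {circle, square, star}, so period 4, room 4 must be triangle.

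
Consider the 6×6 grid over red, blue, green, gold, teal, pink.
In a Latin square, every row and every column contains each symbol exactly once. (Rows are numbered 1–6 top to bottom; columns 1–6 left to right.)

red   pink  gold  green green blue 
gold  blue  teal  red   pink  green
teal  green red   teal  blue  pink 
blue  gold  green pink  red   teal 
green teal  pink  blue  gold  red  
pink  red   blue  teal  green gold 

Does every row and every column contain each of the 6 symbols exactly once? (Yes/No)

Row 1 contains green twice (at columns 4 and 5); row 3 is also not a permutation.

No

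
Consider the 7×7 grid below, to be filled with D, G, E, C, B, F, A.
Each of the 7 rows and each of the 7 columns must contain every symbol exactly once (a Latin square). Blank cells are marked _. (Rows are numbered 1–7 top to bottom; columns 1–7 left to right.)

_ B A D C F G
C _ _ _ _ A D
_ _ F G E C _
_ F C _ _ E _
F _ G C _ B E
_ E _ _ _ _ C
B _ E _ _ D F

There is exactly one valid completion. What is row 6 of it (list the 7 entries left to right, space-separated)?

Row 6, column 6: row 6 has {E, C} and column 6 has {D, E, C, B, F, A}, leaving only G.
Row 1, column 1: row 1 has {D, G, C, B, F, A} and column 1 has {C, B, F}, leaving only E.
Row 2, column 2: row 2 has {D, C, A} and column 2 has {E, B, F}, leaving only G.
Row 2, column 3: row 2 has {D, G, C, A} and column 3 has {G, E, C, F, A}, leaving only B.
Row 6, column 3: row 6 has {G, E, C} and column 3 has {G, E, C, B, F, A}, leaving only D.
Row 6, column 1: row 6 has {D, G, E, C} and column 1 has {E, C, B, F}, leaving only A.
Row 2, column 5: row 2 has {D, G, C, B, A} and column 5 has {E, C}, leaving only F.
Row 6, column 5: row 6 has {D, G, E, C, A} and column 5 has {E, C, F}, leaving only B.
Row 6, column 4: row 6 has {D, G, E, C, B, A} and column 4 has {D, G, C}, leaving only F.
So row 6 reads: A E D F B G C.

A E D F B G C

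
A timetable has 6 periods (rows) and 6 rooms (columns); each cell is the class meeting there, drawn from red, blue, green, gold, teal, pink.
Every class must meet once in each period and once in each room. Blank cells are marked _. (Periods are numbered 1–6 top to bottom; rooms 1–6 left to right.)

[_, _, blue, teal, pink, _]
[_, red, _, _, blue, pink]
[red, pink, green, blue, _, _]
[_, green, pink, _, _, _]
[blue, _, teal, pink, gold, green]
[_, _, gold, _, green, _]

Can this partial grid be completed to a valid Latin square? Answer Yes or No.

Period 2, room 3: period 2 together with room 3 already contain {red, blue, green, gold, teal, pink} — every symbol — so nothing can go there. The grid has no valid completion.

No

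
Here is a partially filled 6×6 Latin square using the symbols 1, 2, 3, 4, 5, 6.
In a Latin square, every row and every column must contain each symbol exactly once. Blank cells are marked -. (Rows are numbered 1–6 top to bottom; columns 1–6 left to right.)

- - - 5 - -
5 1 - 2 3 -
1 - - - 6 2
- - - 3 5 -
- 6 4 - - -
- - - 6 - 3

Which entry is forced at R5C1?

Row 2, column 3: row 2 has {1, 2, 3, 5} and column 3 has {4}, leaving only 6.
Row 2, column 6: row 2 has {1, 2, 3, 5, 6} and column 6 has {2, 3}, leaving only 4.
Row 3, column 4: row 3 has {1, 2, 6} and column 4 has {2, 3, 5, 6}, leaving only 4.
Row 5, column 4: row 5 has {4, 6} and column 4 has {2, 3, 4, 5, 6}, leaving only 1.
Row 5, column 5: row 5 has {1, 4, 6} and column 5 has {3, 5, 6}, leaving only 2.
Row 5 already has {1, 2, 4, 6} and column 1 already has {1, 5}, so row 5, column 1 must be 3.

3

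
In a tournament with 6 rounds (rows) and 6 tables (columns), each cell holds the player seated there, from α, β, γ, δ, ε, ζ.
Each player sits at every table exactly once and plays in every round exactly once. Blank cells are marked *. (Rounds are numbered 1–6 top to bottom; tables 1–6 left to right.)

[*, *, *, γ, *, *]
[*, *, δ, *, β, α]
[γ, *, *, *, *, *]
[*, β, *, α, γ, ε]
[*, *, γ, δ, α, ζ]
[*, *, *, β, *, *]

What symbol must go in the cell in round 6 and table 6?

γ

Round 4, table 3: round 4 has {α, β, γ, ε} and table 3 has {γ, δ}, leaving only ζ.
Round 4, table 1: round 4 has {α, β, γ, ε, ζ} and table 1 has {γ}, leaving only δ.
Round 5, table 2: round 5 has {α, γ, δ, ζ} and table 2 has {β}, leaving only ε.
Round 5, table 1: round 5 has {α, γ, δ, ε, ζ} and table 1 has {γ, δ}, leaving only β.
Round 6, table 6 is narrowed to {γ, δ}.
If it were δ, then round 3, table 6 would be left with no valid symbol.
So round 6, table 6 must be γ.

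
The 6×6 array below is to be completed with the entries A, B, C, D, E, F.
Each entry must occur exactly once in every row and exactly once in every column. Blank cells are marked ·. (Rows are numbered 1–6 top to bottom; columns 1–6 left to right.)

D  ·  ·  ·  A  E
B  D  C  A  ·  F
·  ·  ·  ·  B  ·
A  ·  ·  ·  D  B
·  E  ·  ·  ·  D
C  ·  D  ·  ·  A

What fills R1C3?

B

Row 2, column 5: row 2 has {A, B, C, D, F} and column 5 has {A, B, D}, leaving only E.
Row 3, column 6: row 3 has {B} and column 6 has {A, B, D, E, F}, leaving only C.
Row 5, column 1: row 5 has {D, E} and column 1 has {A, B, C, D}, leaving only F.
Row 3, column 1: row 3 has {B, C} and column 1 has {A, B, C, D, F}, leaving only E.
Row 5, column 5: row 5 has {D, E, F} and column 5 has {A, B, D, E}, leaving only C.
Row 5, column 4: row 5 has {C, D, E, F} and column 4 has {A}, leaving only B.
Row 5, column 3: row 5 has {B, C, D, E, F} and column 3 has {C, D}, leaving only A.
Row 3, column 3: row 3 has {B, C, E} and column 3 has {A, C, D}, leaving only F.
Row 1 already has {A, D, E} and column 3 already has {A, C, D, F}, so row 1, column 3 must be B.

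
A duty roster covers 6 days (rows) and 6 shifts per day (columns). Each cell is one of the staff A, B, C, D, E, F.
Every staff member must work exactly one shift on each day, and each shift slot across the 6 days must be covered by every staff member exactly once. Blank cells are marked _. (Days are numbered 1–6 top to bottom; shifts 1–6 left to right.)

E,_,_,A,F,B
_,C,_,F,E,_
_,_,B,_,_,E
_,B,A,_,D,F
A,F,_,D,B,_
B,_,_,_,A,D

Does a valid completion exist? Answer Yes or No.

Day 1, shift 2: day 1 has {A, B, E, F} and shift 2 has {B, C, F}, so it must be D.
Day 1, shift 3: day 1 has {A, B, D, E, F} and shift 3 has {A, B}, so it must be C.
Day 2, shift 1: day 2 has {C, E, F} and shift 1 has {A, B, E}, so it must be D.
Now day 2, shift 3: day 2 together with shift 3 already contain {A, B, C, D, E, F} — every symbol — so nothing can go there. The grid has no valid completion.

No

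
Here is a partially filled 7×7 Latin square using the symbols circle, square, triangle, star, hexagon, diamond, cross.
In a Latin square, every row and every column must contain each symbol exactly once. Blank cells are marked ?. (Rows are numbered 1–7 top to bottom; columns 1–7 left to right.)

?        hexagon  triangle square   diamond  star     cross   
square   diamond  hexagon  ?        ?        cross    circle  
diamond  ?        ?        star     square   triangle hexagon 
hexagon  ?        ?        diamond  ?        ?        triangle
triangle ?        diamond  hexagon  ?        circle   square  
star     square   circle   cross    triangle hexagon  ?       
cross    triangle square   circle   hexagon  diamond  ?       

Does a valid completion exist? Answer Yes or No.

Yes

No row or column among the givens repeats a symbol, and propagating forced cells runs into no contradiction.
One valid completion exists (for instance, circle hexagon triangle square diamond star cross / square diamond hexagon triangle star cross circle / diamond circle cross star square triangle hexagon / hexagon cross star diamond circle square triangle / triangle star diamond hexagon cross circle square / star square circle cross triangle hexagon diamond / cross triangle square circle hexagon diamond star).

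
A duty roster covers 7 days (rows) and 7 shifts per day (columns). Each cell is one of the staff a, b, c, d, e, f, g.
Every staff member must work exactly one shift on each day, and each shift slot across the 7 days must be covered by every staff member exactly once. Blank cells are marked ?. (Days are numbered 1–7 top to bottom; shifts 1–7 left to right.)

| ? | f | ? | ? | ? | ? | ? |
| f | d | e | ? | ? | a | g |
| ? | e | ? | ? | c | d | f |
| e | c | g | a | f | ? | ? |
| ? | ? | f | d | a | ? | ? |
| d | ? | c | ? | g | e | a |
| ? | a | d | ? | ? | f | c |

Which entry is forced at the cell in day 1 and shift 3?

a

Day 2, shift 5: day 2 has {a, d, e, f, g} and shift 5 has {a, c, f, g}, leaving only b.
Day 2, shift 4: day 2 has {a, b, d, e, f, g} and shift 4 has {a, d}, leaving only c.
Day 4, shift 6: day 4 has {a, c, e, f, g} and shift 6 has {a, d, e, f}, leaving only b.
Day 4, shift 7: day 4 has {a, b, c, e, f, g} and shift 7 has {a, c, f, g}, leaving only d.
Day 6, shift 2: day 6 has {a, c, d, e, g} and shift 2 has {a, c, d, e, f}, leaving only b.
Day 5, shift 2: day 5 has {a, d, f} and shift 2 has {a, b, c, d, e, f}, leaving only g.
Day 5, shift 6: day 5 has {a, d, f, g} and shift 6 has {a, b, d, e, f}, leaving only c.
Day 1, shift 6: day 1 has {f} and shift 6 has {a, b, c, d, e, f}, leaving only g.
Day 5, shift 1: day 5 has {a, c, d, f, g} and shift 1 has {d, e, f}, leaving only b.
Day 5, shift 7: day 5 has {a, b, c, d, f, g} and shift 7 has {a, c, d, f, g}, leaving only e.
Day 1, shift 7: day 1 has {f, g} and shift 7 has {a, c, d, e, f, g}, leaving only b.
Day 1 already has {b, f, g} and shift 3 already has {c, d, e, f, g}, so day 1, shift 3 must be a.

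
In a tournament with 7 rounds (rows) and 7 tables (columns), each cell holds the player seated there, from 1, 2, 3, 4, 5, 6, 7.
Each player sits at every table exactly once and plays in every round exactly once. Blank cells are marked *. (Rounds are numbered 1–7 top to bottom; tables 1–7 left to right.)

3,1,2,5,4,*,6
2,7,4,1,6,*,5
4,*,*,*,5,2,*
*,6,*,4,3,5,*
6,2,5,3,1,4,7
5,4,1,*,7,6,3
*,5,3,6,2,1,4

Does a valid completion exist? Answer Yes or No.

No round or table among the givens repeats a symbol, and propagating forced cells runs into no contradiction.
One valid completion exists (for instance, 3 1 2 5 4 7 6 / 2 7 4 1 6 3 5 / 4 3 6 7 5 2 1 / 1 6 7 4 3 5 2 / 6 2 5 3 1 4 7 / 5 4 1 2 7 6 3 / 7 5 3 6 2 1 4).

Yes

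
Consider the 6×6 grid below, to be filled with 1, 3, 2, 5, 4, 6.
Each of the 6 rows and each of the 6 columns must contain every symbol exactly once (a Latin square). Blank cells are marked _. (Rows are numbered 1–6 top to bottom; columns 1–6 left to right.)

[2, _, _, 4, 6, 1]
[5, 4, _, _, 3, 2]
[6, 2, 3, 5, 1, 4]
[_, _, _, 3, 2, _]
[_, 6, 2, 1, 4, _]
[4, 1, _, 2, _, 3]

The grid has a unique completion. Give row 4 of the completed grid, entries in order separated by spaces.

Row 4, column 1: row 4 has {3, 2} and column 1 has {2, 5, 4, 6}, leaving only 1.
Row 4, column 2: row 4 has {1, 3, 2} and column 2 has {1, 2, 4, 6}, leaving only 5.
Row 4, column 6: row 4 has {1, 3, 2, 5} and column 6 has {1, 3, 2, 4}, leaving only 6.
Row 4, column 3: row 4 has {1, 3, 2, 5, 6} and column 3 has {3, 2}, leaving only 4.
So row 4 reads: 1 5 4 3 2 6.

1 5 4 3 2 6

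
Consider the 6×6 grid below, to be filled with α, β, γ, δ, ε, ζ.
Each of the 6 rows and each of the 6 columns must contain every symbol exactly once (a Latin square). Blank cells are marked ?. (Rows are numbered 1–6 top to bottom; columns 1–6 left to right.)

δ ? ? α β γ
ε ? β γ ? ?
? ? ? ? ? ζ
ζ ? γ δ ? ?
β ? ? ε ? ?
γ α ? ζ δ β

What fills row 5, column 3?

Row 3, column 1: row 3 has {ζ} and column 1 has {β, γ, δ, ε, ζ}, leaving only α.
Row 3, column 4: row 3 has {α, ζ} and column 4 has {α, γ, δ, ε, ζ}, leaving only β.
Row 6, column 3: row 6 has {α, β, γ, δ, ζ} and column 3 has {β, γ}, leaving only ε.
Row 1, column 3: row 1 has {α, β, γ, δ} and column 3 has {β, γ, ε}, leaving only ζ.
Row 1, column 2: row 1 has {α, β, γ, δ, ζ} and column 2 has {α}, leaving only ε.
Row 3, column 3: row 3 has {α, β, ζ} and column 3 has {β, γ, ε, ζ}, leaving only δ.
Row 5 already has {β, ε} and column 3 already has {β, γ, δ, ε, ζ}, so row 5, column 3 must be α.

α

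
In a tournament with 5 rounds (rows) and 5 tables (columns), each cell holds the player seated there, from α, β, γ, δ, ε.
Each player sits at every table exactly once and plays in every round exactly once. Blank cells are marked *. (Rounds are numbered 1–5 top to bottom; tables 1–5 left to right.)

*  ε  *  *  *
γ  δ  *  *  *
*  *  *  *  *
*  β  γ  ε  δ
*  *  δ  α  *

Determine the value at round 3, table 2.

Round 2, table 4: round 2 has {γ, δ} and table 4 has {α, ε}, leaving only β.
Round 4, table 1: round 4 has {β, γ, δ, ε} and table 1 has {γ}, leaving only α.
Round 5, table 2: round 5 has {α, δ} and table 2 has {β, δ, ε}, leaving only γ.
Round 3 already has {} and table 2 already has {β, γ, δ, ε}, so round 3, table 2 must be α.

α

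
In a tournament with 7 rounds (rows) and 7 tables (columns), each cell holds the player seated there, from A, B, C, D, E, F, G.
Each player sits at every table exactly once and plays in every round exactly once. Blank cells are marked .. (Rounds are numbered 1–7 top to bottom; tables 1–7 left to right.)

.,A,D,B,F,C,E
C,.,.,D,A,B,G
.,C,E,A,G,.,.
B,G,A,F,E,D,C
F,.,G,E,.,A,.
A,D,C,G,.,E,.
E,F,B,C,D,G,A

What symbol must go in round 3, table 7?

Round 1, table 1: round 1 has {A, B, C, D, E, F} and table 1 has {A, B, C, E, F}, leaving only G.
Round 2, table 2: round 2 has {A, B, C, D, G} and table 2 has {A, C, D, F, G}, leaving only E.
Round 2, table 3: round 2 has {A, B, C, D, E, G} and table 3 has {A, B, C, D, E, G}, leaving only F.
Round 3, table 1: round 3 has {A, C, E, G} and table 1 has {A, B, C, E, F, G}, leaving only D.
Round 3, table 6: round 3 has {A, C, D, E, G} and table 6 has {A, B, C, D, E, G}, leaving only F.
Round 3 already has {A, C, D, E, F, G} and table 7 already has {A, C, E, G}, so round 3, table 7 must be B.

B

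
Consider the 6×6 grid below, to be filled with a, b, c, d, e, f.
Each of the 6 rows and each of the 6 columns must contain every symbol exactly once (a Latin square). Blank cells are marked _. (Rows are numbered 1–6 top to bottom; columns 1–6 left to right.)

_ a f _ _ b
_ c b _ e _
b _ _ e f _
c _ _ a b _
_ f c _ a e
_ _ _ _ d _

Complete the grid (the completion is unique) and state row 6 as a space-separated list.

f b e c d a

Row 1, column 5: row 1 has {a, b, f} and column 5 has {a, b, d, e, f}, leaving only c.
Row 1, column 4: row 1 has {a, b, c, f} and column 4 has {a, e}, leaving only d.
Row 1, column 1: row 1 has {a, b, c, d, f} and column 1 has {b, c}, leaving only e.
Row 2, column 4: row 2 has {b, c, e} and column 4 has {a, d, e}, leaving only f.
Row 3, column 2: row 3 has {b, e, f} and column 2 has {a, c, f}, leaving only d.
Row 3, column 3: row 3 has {b, d, e, f} and column 3 has {b, c, f}, leaving only a.
Row 6, column 3: row 6 has {d} and column 3 has {a, b, c, f}, leaving only e.
Row 6, column 2: row 6 has {d, e} and column 2 has {a, c, d, f}, leaving only b.
Row 6, column 4: row 6 has {b, d, e} and column 4 has {a, d, e, f}, leaving only c.
Row 3, column 6: row 3 has {a, b, d, e, f} and column 6 has {b, e}, leaving only c.
Row 4, column 2: row 4 has {a, b, c} and column 2 has {a, b, c, d, f}, leaving only e.
Row 4, column 3: row 4 has {a, b, c, e} and column 3 has {a, b, c, e, f}, leaving only d.
Row 4, column 6: row 4 has {a, b, c, d, e} and column 6 has {b, c, e}, leaving only f.
Row 6, column 6: row 6 has {b, c, d, e} and column 6 has {b, c, e, f}, leaving only a.
Row 6, column 1: row 6 has {a, b, c, d, e} and column 1 has {b, c, e}, leaving only f.
So row 6 reads: f b e c d a.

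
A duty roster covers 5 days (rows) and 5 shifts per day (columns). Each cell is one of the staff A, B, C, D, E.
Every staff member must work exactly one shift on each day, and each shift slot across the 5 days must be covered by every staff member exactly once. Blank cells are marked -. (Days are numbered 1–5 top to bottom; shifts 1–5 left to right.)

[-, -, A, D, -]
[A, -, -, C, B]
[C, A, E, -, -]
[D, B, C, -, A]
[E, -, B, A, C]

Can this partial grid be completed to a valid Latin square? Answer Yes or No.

Yes

No day or shift among the givens repeats a symbol, and propagating forced cells runs into no contradiction.
One valid completion exists (for instance, B C A D E / A E D C B / C A E B D / D B C E A / E D B A C).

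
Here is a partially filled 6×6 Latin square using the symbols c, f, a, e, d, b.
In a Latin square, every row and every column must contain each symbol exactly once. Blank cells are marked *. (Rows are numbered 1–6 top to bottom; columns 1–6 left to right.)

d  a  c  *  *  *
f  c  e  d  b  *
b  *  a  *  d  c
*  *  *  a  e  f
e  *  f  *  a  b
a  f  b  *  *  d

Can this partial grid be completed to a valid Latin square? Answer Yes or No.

No row or column among the givens repeats a symbol, and propagating forced cells runs into no contradiction.
One valid completion exists (for instance, d a c b f e / f c e d b a / b e a f d c / c b d a e f / e d f c a b / a f b e c d).

Yes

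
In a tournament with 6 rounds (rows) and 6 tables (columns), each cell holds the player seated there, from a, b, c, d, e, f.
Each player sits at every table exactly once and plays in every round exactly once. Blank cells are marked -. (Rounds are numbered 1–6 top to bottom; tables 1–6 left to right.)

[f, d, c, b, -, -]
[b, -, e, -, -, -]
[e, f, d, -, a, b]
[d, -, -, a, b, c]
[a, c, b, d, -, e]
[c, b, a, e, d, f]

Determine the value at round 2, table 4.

Round 1, table 5: round 1 has {b, c, d, f} and table 5 has {a, b, d}, leaving only e.
Round 1, table 6: round 1 has {b, c, d, e, f} and table 6 has {b, c, e, f}, leaving only a.
Round 2, table 2: round 2 has {b, e} and table 2 has {b, c, d, f}, leaving only a.
Round 2, table 6: round 2 has {a, b, e} and table 6 has {a, b, c, e, f}, leaving only d.
Round 3, table 4: round 3 has {a, b, d, e, f} and table 4 has {a, b, d, e}, leaving only c.
Round 2 already has {a, b, d, e} and table 4 already has {a, b, c, d, e}, so round 2, table 4 must be f.

f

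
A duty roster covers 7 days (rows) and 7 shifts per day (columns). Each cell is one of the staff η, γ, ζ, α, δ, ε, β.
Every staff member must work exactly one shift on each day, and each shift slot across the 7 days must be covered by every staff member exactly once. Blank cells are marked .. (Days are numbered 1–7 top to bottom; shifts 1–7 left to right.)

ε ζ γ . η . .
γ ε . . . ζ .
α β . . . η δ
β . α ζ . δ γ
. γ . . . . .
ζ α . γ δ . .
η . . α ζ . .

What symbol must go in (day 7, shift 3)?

Day 3, shift 4: day 3 has {η, α, δ, β} and shift 4 has {γ, ζ, α}, leaving only ε.
Day 3, shift 3: day 3 has {η, α, δ, ε, β} and shift 3 has {γ, α}, leaving only ζ.
Day 3, shift 5: day 3 has {η, ζ, α, δ, ε, β} and shift 5 has {η, ζ, δ}, leaving only γ.
Day 4, shift 2: day 4 has {γ, ζ, α, δ, β} and shift 2 has {γ, ζ, α, ε, β}, leaving only η.
Day 4, shift 5: day 4 has {η, γ, ζ, α, δ, β} and shift 5 has {η, γ, ζ, δ}, leaving only ε.
Day 5, shift 1: day 5 has {γ} and shift 1 has {η, γ, ζ, α, ε, β}, leaving only δ.
Day 7, shift 2: day 7 has {η, ζ, α} and shift 2 has {η, γ, ζ, α, ε, β}, leaving only δ.
Day 7, shift 3 is narrowed to {ε, β}.
If it were ε, then day 5, shift 5 would be left with no valid symbol.
So day 7, shift 3 must be β.

β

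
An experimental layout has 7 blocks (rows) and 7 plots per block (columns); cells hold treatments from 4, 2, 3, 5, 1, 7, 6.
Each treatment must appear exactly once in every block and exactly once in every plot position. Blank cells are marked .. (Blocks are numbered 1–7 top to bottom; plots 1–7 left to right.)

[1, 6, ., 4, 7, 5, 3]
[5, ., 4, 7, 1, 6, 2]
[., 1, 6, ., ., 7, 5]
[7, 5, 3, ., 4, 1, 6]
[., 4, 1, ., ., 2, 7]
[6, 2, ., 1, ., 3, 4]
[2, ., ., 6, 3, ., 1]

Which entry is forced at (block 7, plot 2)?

Block 7 already has {2, 3, 1, 6} and plot 2 already has {4, 2, 5, 1, 6}, so block 7, plot 2 must be 7.

7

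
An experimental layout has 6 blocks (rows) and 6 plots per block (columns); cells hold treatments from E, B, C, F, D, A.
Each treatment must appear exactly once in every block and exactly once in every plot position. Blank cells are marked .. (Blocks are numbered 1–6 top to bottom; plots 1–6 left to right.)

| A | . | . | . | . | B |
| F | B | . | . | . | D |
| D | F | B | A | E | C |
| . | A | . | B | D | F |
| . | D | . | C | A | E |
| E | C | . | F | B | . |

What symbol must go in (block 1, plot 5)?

F

Block 1, plot 2: block 1 has {B, A} and plot 2 has {B, C, F, D, A}, leaving only E.
Block 1, plot 4: block 1 has {E, B, A} and plot 4 has {B, C, F, A}, leaving only D.
Block 2, plot 4: block 2 has {B, F, D} and plot 4 has {B, C, F, D, A}, leaving only E.
Block 2, plot 5: block 2 has {E, B, F, D} and plot 5 has {E, B, D, A}, leaving only C.
Block 1 already has {E, B, D, A} and plot 5 already has {E, B, C, D, A}, so block 1, plot 5 must be F.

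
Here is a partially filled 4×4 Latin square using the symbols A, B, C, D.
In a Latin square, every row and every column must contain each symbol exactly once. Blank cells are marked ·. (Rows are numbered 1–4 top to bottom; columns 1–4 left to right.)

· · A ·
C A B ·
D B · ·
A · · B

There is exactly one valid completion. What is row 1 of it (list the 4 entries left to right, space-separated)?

B D A C

Row 1, column 1: row 1 has {A} and column 1 has {A, C, D}, leaving only B.
Row 2, column 4: row 2 has {A, B, C} and column 4 has {B}, leaving only D.
Row 1, column 4: row 1 has {A, B} and column 4 has {B, D}, leaving only C.
Row 1, column 2: row 1 has {A, B, C} and column 2 has {A, B}, leaving only D.
So row 1 reads: B D A C.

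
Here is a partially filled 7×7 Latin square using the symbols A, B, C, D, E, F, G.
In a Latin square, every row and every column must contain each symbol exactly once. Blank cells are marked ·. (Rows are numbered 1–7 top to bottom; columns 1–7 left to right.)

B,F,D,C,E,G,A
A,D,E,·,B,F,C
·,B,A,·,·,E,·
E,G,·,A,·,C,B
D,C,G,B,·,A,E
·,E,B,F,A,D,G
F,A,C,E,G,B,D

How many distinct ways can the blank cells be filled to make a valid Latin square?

Row 2, column 4: eliminating its row and column leaves {G}.
Row 3, column 1: eliminating its row and column leaves {C, G}.
Row 3, column 4: eliminating its row and column leaves {D, G}.
Row 3, column 5: eliminating its row and column leaves {C, D, F}.
Row 3, column 7: eliminating its row and column leaves {F}.
Row 4, column 3: eliminating its row and column leaves {F}.
Row 4, column 5: eliminating its row and column leaves {D, F}.
Row 5, column 5: eliminating its row and column leaves {F}.
Row 6, column 1: eliminating its row and column leaves {C}.
Only one assignment across all blanks avoids any row or column repeat, giving 1 completion.

1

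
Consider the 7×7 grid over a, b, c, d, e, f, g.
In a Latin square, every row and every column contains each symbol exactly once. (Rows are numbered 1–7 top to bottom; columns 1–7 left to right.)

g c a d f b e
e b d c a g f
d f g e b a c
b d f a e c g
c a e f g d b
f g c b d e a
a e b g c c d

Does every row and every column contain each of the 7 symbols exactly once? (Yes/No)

Column 6 contains c twice (at rows 4 and 7), so it is not a permutation.

No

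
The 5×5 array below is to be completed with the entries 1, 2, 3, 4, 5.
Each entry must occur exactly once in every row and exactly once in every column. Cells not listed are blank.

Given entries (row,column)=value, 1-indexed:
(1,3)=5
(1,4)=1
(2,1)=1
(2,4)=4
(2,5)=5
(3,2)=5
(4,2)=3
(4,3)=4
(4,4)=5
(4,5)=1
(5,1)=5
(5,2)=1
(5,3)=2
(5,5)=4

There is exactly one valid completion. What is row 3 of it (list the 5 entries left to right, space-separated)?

Row 2, column 2: row 2 has {1, 4, 5} and column 2 has {1, 3, 5}, leaving only 2.
Row 1, column 2: row 1 has {1, 5} and column 2 has {1, 2, 3, 5}, leaving only 4.
Row 2, column 3: row 2 has {1, 2, 4, 5} and column 3 has {2, 4, 5}, leaving only 3.
Row 3, column 3: row 3 has {5} and column 3 has {2, 3, 4, 5}, leaving only 1.
Row 4, column 1: row 4 has {1, 3, 4, 5} and column 1 has {1, 5}, leaving only 2.
Row 1, column 1: row 1 has {1, 4, 5} and column 1 has {1, 2, 5}, leaving only 3.
Row 3, column 1: row 3 has {1, 5} and column 1 has {1, 2, 3, 5}, leaving only 4.
Row 1, column 5: row 1 has {1, 3, 4, 5} and column 5 has {1, 4, 5}, leaving only 2.
Row 3, column 5: row 3 has {1, 4, 5} and column 5 has {1, 2, 4, 5}, leaving only 3.
Row 3, column 4: row 3 has {1, 3, 4, 5} and column 4 has {1, 4, 5}, leaving only 2.
So row 3 reads: 4 5 1 2 3.

4 5 1 2 3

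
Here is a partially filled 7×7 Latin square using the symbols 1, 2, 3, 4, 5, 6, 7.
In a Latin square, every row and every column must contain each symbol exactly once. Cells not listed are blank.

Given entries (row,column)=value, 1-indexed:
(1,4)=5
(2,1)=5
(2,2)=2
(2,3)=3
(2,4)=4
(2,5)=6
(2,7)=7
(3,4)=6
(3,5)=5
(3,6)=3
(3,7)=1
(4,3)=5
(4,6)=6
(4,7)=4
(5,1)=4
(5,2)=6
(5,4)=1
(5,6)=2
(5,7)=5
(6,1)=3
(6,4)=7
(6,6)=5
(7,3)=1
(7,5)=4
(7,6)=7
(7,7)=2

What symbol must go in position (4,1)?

Row 2, column 6: row 2 has {2, 3, 4, 5, 6, 7} and column 6 has {2, 3, 5, 6, 7}, leaving only 1.
Row 1, column 6: row 1 has {5} and column 6 has {1, 2, 3, 5, 6, 7}, leaving only 4.
Row 5, column 3: row 5 has {1, 2, 4, 5, 6} and column 3 has {1, 3, 5}, leaving only 7.
Row 5, column 5: row 5 has {1, 2, 4, 5, 6, 7} and column 5 has {4, 5, 6}, leaving only 3.
Row 6, column 7: row 6 has {3, 5, 7} and column 7 has {1, 2, 4, 5, 7}, leaving only 6.
Row 1, column 7: row 1 has {4, 5} and column 7 has {1, 2, 4, 5, 6, 7}, leaving only 3.
Row 7, column 1: row 7 has {1, 2, 4, 7} and column 1 has {3, 4, 5}, leaving only 6.
Row 7, column 4: row 7 has {1, 2, 4, 6, 7} and column 4 has {1, 4, 5, 6, 7}, leaving only 3.
Row 4, column 4: row 4 has {4, 5, 6} and column 4 has {1, 3, 4, 5, 6, 7}, leaving only 2.
Row 7, column 2: row 7 has {1, 2, 3, 4, 6, 7} and column 2 has {2, 6}, leaving only 5.
Row 4, column 1 is narrowed to {1, 7}.
If it were 7, then row 3, column 3 would be left with no valid symbol.
So row 4, column 1 must be 1.

1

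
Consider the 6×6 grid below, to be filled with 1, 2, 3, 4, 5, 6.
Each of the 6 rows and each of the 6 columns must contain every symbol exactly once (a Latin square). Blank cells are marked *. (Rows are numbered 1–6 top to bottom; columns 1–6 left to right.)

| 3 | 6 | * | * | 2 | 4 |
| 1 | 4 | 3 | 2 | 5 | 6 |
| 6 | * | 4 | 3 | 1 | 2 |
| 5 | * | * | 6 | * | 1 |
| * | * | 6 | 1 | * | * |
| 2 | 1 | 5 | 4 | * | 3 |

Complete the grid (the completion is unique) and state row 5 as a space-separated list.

4 2 6 1 3 5

Row 5, column 1: row 5 has {1, 6} and column 1 has {1, 2, 3, 5, 6}, leaving only 4.
Row 5, column 5: row 5 has {1, 4, 6} and column 5 has {1, 2, 5}, leaving only 3.
Row 5, column 6: row 5 has {1, 3, 4, 6} and column 6 has {1, 2, 3, 4, 6}, leaving only 5.
Row 5, column 2: row 5 has {1, 3, 4, 5, 6} and column 2 has {1, 4, 6}, leaving only 2.
So row 5 reads: 4 2 6 1 3 5.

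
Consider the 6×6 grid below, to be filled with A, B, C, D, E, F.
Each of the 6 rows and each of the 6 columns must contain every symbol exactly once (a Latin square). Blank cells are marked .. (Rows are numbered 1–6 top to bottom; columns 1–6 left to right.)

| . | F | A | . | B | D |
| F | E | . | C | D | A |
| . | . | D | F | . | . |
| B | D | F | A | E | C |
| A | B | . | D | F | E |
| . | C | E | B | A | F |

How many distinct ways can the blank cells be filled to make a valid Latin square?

Row 1, column 1: eliminating its row and column leaves {C, E}.
Row 1, column 4: eliminating its row and column leaves {E}.
Row 2, column 3: eliminating its row and column leaves {B}.
Row 3, column 1: eliminating its row and column leaves {C, E}.
Row 3, column 2: eliminating its row and column leaves {A}.
Row 3, column 5: eliminating its row and column leaves {C}.
Row 3, column 6: eliminating its row and column leaves {B}.
Row 5, column 3: eliminating its row and column leaves {C}.
Row 6, column 1: eliminating its row and column leaves {D}.
Only one assignment across all blanks avoids any row or column repeat, giving 1 completion.

1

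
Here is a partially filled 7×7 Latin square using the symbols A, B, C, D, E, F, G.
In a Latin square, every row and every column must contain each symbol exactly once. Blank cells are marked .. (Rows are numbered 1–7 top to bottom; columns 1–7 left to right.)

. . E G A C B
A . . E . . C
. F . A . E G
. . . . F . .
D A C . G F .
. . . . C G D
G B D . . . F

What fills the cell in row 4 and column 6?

B

Row 1, column 1: row 1 has {A, B, C, E, G} and column 1 has {A, D, G}, leaving only F.
Row 1, column 2: row 1 has {A, B, C, E, F, G} and column 2 has {A, B, F}, leaving only D.
Row 2, column 2: row 2 has {A, C, E} and column 2 has {A, B, D, F}, leaving only G.
Row 3, column 3: row 3 has {A, E, F, G} and column 3 has {C, D, E}, leaving only B.
Row 2, column 3: row 2 has {A, C, E, G} and column 3 has {B, C, D, E}, leaving only F.
Row 3, column 1: row 3 has {A, B, E, F, G} and column 1 has {A, D, F, G}, leaving only C.
Row 3, column 5: row 3 has {A, B, C, E, F, G} and column 5 has {A, C, F, G}, leaving only D.
Row 2, column 5: row 2 has {A, C, E, F, G} and column 5 has {A, C, D, F, G}, leaving only B.
Row 2, column 6: row 2 has {A, B, C, E, F, G} and column 6 has {C, E, F, G}, leaving only D.
Row 5, column 4: row 5 has {A, C, D, F, G} and column 4 has {A, E, G}, leaving only B.
Row 5, column 7: row 5 has {A, B, C, D, F, G} and column 7 has {B, C, D, F, G}, leaving only E.
Row 4, column 7: row 4 has {F} and column 7 has {B, C, D, E, F, G}, leaving only A.
Row 4 already has {A, F} and column 6 already has {C, D, E, F, G}, so row 4, column 6 must be B.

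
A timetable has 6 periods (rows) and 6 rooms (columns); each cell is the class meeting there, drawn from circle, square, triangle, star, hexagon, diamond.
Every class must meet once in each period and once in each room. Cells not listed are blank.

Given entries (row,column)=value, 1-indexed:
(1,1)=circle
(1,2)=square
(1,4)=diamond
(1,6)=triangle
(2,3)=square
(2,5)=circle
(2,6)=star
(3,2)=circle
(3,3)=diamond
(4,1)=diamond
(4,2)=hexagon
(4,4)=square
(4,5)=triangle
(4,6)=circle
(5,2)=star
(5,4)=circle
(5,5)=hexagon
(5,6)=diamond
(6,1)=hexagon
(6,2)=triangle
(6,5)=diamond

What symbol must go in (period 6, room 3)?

Period 1, room 5: period 1 has {circle, square, triangle, diamond} and room 5 has {circle, triangle, hexagon, diamond}, leaving only star.
Period 1, room 3: period 1 has {circle, square, triangle, star, diamond} and room 3 has {square, diamond}, leaving only hexagon.
Period 2, room 1: period 2 has {circle, square, star} and room 1 has {circle, hexagon, diamond}, leaving only triangle.
Period 2, room 2: period 2 has {circle, square, triangle, star} and room 2 has {circle, square, triangle, star, hexagon}, leaving only diamond.
Period 2, room 4: period 2 has {circle, square, triangle, star, diamond} and room 4 has {circle, square, diamond}, leaving only hexagon.
Period 3, room 5: period 3 has {circle, diamond} and room 5 has {circle, triangle, star, hexagon, diamond}, leaving only square.
Period 3, room 1: period 3 has {circle, square, diamond} and room 1 has {circle, triangle, hexagon, diamond}, leaving only star.
Period 3, room 4: period 3 has {circle, square, star, diamond} and room 4 has {circle, square, hexagon, diamond}, leaving only triangle.
Period 3, room 6: period 3 has {circle, square, triangle, star, diamond} and room 6 has {circle, triangle, star, diamond}, leaving only hexagon.
Period 4, room 3: period 4 has {circle, square, triangle, hexagon, diamond} and room 3 has {square, hexagon, diamond}, leaving only star.
Period 6 already has {triangle, hexagon, diamond} and room 3 already has {square, star, hexagon, diamond}, so period 6, room 3 must be circle.

circle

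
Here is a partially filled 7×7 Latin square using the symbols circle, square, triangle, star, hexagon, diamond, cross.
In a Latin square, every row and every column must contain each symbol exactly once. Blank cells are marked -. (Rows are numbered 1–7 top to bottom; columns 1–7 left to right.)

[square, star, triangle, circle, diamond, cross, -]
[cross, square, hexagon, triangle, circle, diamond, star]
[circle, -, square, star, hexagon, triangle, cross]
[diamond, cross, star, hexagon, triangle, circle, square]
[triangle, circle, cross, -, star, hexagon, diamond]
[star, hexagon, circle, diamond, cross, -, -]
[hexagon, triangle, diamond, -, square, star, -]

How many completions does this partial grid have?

1

Row 1, column 7: eliminating its row and column leaves {hexagon}.
Row 3, column 2: eliminating its row and column leaves {diamond}.
Row 5, column 4: eliminating its row and column leaves {square}.
Row 6, column 6: eliminating its row and column leaves {square}.
Row 6, column 7: eliminating its row and column leaves {triangle}.
Row 7, column 4: eliminating its row and column leaves {cross}.
Row 7, column 7: eliminating its row and column leaves {circle}.
Only one assignment across all blanks avoids any row or column repeat, giving 1 completion.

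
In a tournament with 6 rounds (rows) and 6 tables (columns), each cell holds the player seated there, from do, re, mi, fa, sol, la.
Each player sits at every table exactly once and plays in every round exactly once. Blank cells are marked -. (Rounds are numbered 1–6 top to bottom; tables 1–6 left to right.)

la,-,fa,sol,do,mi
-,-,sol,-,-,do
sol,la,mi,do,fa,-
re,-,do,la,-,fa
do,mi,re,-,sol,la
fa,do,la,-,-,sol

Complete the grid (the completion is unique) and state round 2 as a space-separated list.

Round 2, table 1: round 2 has {do, sol} and table 1 has {do, re, fa, sol, la}, leaving only mi.
Round 1, table 2: round 1 has {do, mi, fa, sol, la} and table 2 has {do, mi, la}, leaving only re.
Round 2, table 2: round 2 has {do, mi, sol} and table 2 has {do, re, mi, la}, leaving only fa.
Round 2, table 4: round 2 has {do, mi, fa, sol} and table 4 has {do, sol, la}, leaving only re.
Round 2, table 5: round 2 has {do, re, mi, fa, sol} and table 5 has {do, fa, sol}, leaving only la.
So round 2 reads: mi fa sol re la do.

mi fa sol re la do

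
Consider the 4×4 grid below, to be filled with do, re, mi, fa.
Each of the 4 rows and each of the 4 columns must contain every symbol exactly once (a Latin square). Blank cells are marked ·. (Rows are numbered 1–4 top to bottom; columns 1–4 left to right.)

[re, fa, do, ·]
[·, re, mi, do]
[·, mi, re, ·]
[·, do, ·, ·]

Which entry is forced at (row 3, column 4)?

fa

Row 3 already has {re, mi} and column 4 already has {do}, so row 3, column 4 must be fa.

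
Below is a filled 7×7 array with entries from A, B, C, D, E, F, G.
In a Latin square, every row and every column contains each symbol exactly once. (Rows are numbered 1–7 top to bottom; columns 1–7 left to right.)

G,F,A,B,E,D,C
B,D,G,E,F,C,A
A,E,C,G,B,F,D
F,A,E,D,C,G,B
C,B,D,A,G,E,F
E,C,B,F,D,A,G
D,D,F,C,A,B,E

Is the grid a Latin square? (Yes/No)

No

Row 7 contains D twice (at columns 1 and 2), so it is not a permutation.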